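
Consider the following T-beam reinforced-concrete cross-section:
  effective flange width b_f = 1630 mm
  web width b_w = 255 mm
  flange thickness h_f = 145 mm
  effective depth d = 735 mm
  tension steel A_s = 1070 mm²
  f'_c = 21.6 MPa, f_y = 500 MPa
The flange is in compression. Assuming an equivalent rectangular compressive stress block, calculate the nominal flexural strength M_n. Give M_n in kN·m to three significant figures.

Tension: T = A_s f_y = 1070 × 500 = 535000 N.
Try a within the flange: a = T/(0.85 f'_c b_f) = 535000/(0.85 × 21.6 × 1630) = 17.88 mm.
Since a = 17.88 ≤ h_f = 145 mm, the stress block lies entirely in the flange; analyse as a rectangular beam of width b_f.
M_n = T(d − a/2) = 535000 × (735 − 8.94) = 388.44 × 10⁶ N·mm.
M_n = 388.44 kN·m.

M_n ≈ 388 kN·m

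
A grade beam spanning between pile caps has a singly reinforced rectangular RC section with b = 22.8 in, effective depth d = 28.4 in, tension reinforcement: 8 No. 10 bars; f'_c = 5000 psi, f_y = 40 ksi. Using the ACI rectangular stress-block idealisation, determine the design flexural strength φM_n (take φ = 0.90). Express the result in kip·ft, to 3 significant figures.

A_s = 8 × 1.27 = 10.16 in².
T = A_s f_y = 10.16 × 40 = 406.4 kips.
a = T/(0.85 f'_c b) = 406.4/(0.85 × 5 × 22.8) = 4.194 in.
M_n = T(d − a/2) = 406.4 × (28.4 − 2.097) = 10689.5 kip·in = 10689.5/12 = 890.79 kip·ft.
φM_n = 0.90 × 890.79 = 801.71 kip·ft.

φM_n ≈ 802 kip·ft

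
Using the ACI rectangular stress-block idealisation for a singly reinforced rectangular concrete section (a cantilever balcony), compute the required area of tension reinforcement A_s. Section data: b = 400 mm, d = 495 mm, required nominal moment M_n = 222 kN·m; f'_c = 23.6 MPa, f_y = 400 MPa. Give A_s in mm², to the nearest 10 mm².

A_s ≈ 1190 mm²

With M_n = 0.85 f'_c a b (d − a/2), solve the quadratic for a:
a = d − √(d² − 2M_n/(0.85 f'_c b)) = 495 − √(495² − 2 × 222×10⁶/(0.85 × 23.6 × 400)) = 59.46 mm.
A_s = 0.85 f'_c a b / f_y = 0.85 × 23.6 × 59.46 × 400 / 400 = 1192.8 mm².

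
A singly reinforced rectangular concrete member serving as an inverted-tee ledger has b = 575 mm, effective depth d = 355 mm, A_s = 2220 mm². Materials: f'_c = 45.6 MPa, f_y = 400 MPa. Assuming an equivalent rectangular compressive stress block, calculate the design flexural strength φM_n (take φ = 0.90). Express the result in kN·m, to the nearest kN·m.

T = A_s f_y = 2220 × 400 = 888000 N = 888 kN.
From C = T: a = T/(0.85 f'_c b) = 888000/(0.85 × 45.6 × 575) = 39.84 mm.
M_n = T(d − a/2) = 888 kN × (355 − 19.92) mm = 297.55 kN·m.
φM_n = 0.90 × 297.55 = 267.80 kN·m.

φM_n ≈ 268 kN·m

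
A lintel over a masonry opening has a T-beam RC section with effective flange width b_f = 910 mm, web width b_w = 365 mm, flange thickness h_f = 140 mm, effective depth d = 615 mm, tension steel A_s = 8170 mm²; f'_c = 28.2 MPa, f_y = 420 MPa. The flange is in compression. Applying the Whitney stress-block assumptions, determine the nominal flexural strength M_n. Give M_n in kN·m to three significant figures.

Tension: T = A_s f_y = 8170 × 420 = 3431400 N.
Try a within the flange: a = T/(0.85 f'_c b_f) = 3431400/(0.85 × 28.2 × 910) = 157.31 mm.
a = 157.31 > h_f = 140 mm: the block extends into the web. Split into flange-overhang and web parts.
C_f = 0.85 f'_c (b_f − b_w) h_f = 0.85 × 28.2 × (910 − 365) × 140 = 1828911 N.
Remaining web compression depth: a_w = (T − C_f)/(0.85 f'_c b_w) = (3431400 − 1828911)/(0.85 × 28.2 × 365) = 183.16 mm.
M_n = C_f(d − h_f/2) + (T − C_f)(d − a_w/2) = 1828911 × (615 − 70) + 1602489 × (615 − 91.58) = 996.76 + 838.77 = 1835.53 × 10⁶ N·mm.
M_n = 1835.53 kN·m.

M_n ≈ 1840 kN·m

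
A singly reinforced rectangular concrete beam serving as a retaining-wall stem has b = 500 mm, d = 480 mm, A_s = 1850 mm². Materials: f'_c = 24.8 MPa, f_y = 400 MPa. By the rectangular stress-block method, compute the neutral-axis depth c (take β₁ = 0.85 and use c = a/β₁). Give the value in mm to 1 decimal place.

T = A_s f_y = 1850 × 400 = 740000 N = 740 kN.
Setting C = 0.85 f'_c a b equal to T: a = 740000/(0.85 × 24.8 × 500) = 70.209 mm.
With β₁ = 0.85, c = a/β₁ = 70.209/0.85 = 82.6 mm.

c ≈ 82.6 mm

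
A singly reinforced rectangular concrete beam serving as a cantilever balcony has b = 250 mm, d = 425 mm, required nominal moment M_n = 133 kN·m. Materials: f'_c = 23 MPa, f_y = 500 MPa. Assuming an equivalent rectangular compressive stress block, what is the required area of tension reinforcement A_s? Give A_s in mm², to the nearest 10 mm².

With M_n = 0.85 f'_c a b (d − a/2), solve the quadratic for a:
a = d − √(d² − 2M_n/(0.85 f'_c b)) = 425 − √(425² − 2 × 133×10⁶/(0.85 × 23 × 250)) = 69.75 mm.
A_s = 0.85 f'_c a b / f_y = 0.85 × 23 × 69.75 × 250 / 500 = 681.8 mm².

A_s ≈ 680 mm²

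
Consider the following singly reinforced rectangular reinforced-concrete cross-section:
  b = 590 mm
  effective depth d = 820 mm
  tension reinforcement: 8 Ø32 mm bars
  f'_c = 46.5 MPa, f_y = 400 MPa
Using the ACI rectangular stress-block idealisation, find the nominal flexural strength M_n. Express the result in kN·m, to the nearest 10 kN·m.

A_s = 8 × 804 = 6432 mm².
T = A_s f_y = 6432 × 400 = 2572800 N = 2572.8 kN.
From C = T: a = T/(0.85 f'_c b) = 2572800/(0.85 × 46.5 × 590) = 110.33 mm.
M_n = T(d − a/2) = 2572.8 kN × (820 − 55.165) mm = 1967.77 kN·m.

M_n ≈ 1970 kN·m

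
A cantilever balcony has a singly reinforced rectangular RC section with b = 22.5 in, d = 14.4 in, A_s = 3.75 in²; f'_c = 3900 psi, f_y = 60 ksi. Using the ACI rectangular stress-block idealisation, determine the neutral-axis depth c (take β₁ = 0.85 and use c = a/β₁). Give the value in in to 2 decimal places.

T = A_s f_y = 3.75 × 60 = 225 kips.
a = T/(0.85 f'_c b) = 225/(0.85 × 3.9 × 22.5) = 3.0166 in.
With β₁ = 0.85, c = a/β₁ = 3.0166/0.85 = 3.55 in.

c ≈ 3.55 in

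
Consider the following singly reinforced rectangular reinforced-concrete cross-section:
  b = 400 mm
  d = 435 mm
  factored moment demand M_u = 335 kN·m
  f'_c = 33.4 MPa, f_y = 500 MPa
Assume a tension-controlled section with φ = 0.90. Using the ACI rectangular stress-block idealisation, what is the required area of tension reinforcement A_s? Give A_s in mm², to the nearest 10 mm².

M_n = M_u/φ = 335/0.90 = 372.222 kN·m.
With M_n = 0.85 f'_c a b (d − a/2), solve the quadratic for a:
a = d − √(d² − 2M_n/(0.85 f'_c b)) = 435 − √(435² − 2 × 372.222×10⁶/(0.85 × 33.4 × 400)) = 83.33 mm.
A_s = 0.85 f'_c a b / f_y = 0.85 × 33.4 × 83.33 × 400 / 500 = 1892.6 mm².

A_s ≈ 1890 mm²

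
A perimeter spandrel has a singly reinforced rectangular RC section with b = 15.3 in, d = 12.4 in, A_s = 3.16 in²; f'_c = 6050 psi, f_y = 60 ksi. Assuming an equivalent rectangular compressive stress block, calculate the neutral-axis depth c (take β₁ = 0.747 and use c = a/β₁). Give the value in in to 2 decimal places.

c ≈ 3.23 in

T = A_s f_y = 3.16 × 60 = 189.6 kips.
a = T/(0.85 f'_c b) = 189.6/(0.85 × 6.05 × 15.3) = 2.4098 in.
With β₁ = 0.747, c = a/β₁ = 2.4098/0.747 = 3.23 in.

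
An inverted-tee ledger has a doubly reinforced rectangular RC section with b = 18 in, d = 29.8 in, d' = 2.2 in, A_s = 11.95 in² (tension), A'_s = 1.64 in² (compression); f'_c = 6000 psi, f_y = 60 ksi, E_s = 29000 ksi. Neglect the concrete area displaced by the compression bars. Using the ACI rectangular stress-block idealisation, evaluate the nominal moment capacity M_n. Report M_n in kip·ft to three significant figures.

M_n ≈ 1590 kip·ft

Assume both steels yield.
a = (A_s − A'_s) f_y/(0.85 f'_c b) = (11.95 − 1.64) × 60/(0.85 × 6 × 18) = 6.739 in.
c = a/β₁ = 6.739/0.75 = 8.985 in; ε'_s = 0.003(c − d')/c = 0.0023 ≥ ε_y = 0.0021, so the compression steel yields.
M_n = (A_s − A'_s) f_y (d − a/2) + A'_s f_y (d − d') = 618.6 × (29.8 − 3.3695) + 98.4 × (29.8 − 2.2) = 16349.9 + 2715.8 = 19065.7 kip·in = 19065.7/12 = 1588.81 kip·ft.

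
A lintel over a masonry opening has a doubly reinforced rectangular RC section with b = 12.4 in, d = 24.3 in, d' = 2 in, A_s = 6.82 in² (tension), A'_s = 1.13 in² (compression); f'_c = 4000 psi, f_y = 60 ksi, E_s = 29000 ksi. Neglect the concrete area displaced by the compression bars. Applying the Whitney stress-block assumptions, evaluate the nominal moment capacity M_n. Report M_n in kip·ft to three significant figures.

Assume both steels yield.
a = (A_s − A'_s) f_y/(0.85 f'_c b) = (6.82 − 1.13) × 60/(0.85 × 4 × 12.4) = 8.098 in.
c = a/β₁ = 8.098/0.85 = 9.527 in; ε'_s = 0.003(c − d')/c = 0.0024 ≥ ε_y = 0.0021, so the compression steel yields.
M_n = (A_s − A'_s) f_y (d − a/2) + A'_s f_y (d − d') = 341.4 × (24.3 − 4.049) + 67.8 × (24.3 − 2) = 6913.7 + 1511.9 = 8425.6 kip·in = 8425.6/12 = 702.13 kip·ft.

M_n ≈ 702 kip·ft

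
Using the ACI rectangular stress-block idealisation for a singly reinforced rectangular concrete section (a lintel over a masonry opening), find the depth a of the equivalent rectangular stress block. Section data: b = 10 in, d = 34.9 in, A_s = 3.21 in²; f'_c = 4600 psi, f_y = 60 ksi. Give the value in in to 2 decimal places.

a ≈ 4.93 in

T = A_s f_y = 3.21 × 60 = 192.6 kips.
a = T/(0.85 f'_c b) = 192.6/(0.85 × 4.6 × 10) = 4.93 in.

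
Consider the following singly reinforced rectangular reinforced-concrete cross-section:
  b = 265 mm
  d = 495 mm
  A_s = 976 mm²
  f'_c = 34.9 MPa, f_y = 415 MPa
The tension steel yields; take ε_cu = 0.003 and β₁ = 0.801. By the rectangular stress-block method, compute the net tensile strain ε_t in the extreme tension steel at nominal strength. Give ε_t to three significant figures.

a = A_s f_y/(0.85 f'_c b) = 51.52 mm.
β₁ = 0.801, so c = a/β₁ = 51.52/0.801 = 64.32 mm.
From the linear strain diagram with ε_cu = 0.003: ε_t = 0.003 (d − c)/c = 0.003 × (495 − 64.32)/64.32 = 0.0201.
Since ε_t ≥ 0.005, the section is tension-controlled.

ε_t ≈ 0.0201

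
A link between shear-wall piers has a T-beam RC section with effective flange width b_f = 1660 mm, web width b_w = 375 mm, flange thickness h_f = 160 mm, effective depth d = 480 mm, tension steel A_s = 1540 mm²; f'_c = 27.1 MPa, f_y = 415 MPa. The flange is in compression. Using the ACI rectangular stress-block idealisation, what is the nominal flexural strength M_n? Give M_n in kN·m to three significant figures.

Tension: T = A_s f_y = 1540 × 415 = 639100 N.
Try a within the flange: a = T/(0.85 f'_c b_f) = 639100/(0.85 × 27.1 × 1660) = 16.71 mm.
Since a = 16.71 ≤ h_f = 160 mm, the stress block lies entirely in the flange; analyse as a rectangular beam of width b_f.
M_n = T(d − a/2) = 639100 × (480 − 8.355) = 301.43 × 10⁶ N·mm.
M_n = 301.43 kN·m.

M_n ≈ 301 kN·m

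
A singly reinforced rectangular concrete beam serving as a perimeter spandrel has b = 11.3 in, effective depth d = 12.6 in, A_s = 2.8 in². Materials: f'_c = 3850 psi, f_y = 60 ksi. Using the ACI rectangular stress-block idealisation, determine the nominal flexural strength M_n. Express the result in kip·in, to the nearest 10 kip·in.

M_n ≈ 1740 kip·in

T = A_s f_y = 2.8 × 60 = 168 kips.
a = T/(0.85 f'_c b) = 168/(0.85 × 3.85 × 11.3) = 4.543 in.
M_n = T(d − a/2) = 168 × (12.6 − 2.2715) = 1735.2 kip·in.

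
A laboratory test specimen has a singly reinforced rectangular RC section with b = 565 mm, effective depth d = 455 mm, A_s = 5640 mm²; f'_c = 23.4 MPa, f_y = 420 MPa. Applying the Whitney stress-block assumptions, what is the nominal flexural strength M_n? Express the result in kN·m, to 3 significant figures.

T = A_s f_y = 5640 × 420 = 2368800 N = 2368.8 kN.
From C = T: a = T/(0.85 f'_c b) = 2368800/(0.85 × 23.4 × 565) = 210.79 mm.
M_n = T(d − a/2) = 2368.8 kN × (455 − 105.395) mm = 828.14 kN·m.

M_n ≈ 828 kN·m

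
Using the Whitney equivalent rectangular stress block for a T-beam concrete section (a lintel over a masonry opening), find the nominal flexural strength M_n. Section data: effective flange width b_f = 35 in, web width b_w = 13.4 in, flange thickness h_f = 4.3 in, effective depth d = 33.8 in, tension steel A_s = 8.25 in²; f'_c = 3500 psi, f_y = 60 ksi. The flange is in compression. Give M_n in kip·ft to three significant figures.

Tension: T = A_s f_y = 8.25 × 60 = 495 kips.
Try a within the flange: a = T/(0.85 f'_c b_f) = 495/(0.85 × 3.5 × 35) = 4.754 in.
a = 4.754 > h_f = 4.3 in: the block extends into the web. Split into flange-overhang and web parts.
C_f = 0.85 f'_c (b_f − b_w) h_f = 0.85 × 3.5 × (35 − 13.4) × 4.3 = 276.3 kips.
Remaining web compression depth: a_w = (T − C_f)/(0.85 f'_c b_w) = (495 − 276.3)/(0.85 × 3.5 × 13.4) = 5.486 in.
M_n = C_f(d − h_f/2) + (T − C_f)(d − a_w/2) = 276.3 × (33.8 − 2.15) + 218.7 × (33.8 − 2.743) = 8744.9 + 6792.2 = 15537.1 kip·in.
M_n = 15537.1/12 = 1294.76 kip·ft.

M_n ≈ 1290 kip·ft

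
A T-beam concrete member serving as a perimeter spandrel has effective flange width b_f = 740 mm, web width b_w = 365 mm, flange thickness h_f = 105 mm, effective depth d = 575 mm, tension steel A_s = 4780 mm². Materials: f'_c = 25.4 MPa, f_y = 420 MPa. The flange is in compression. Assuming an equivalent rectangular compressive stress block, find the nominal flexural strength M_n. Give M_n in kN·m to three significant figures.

M_n ≈ 1020 kN·m

Tension: T = A_s f_y = 4780 × 420 = 2007600 N.
Try a within the flange: a = T/(0.85 f'_c b_f) = 2007600/(0.85 × 25.4 × 740) = 125.66 mm.
a = 125.66 > h_f = 105 mm: the block extends into the web. Split into flange-overhang and web parts.
C_f = 0.85 f'_c (b_f − b_w) h_f = 0.85 × 25.4 × (740 − 365) × 105 = 850106 N.
Remaining web compression depth: a_w = (T − C_f)/(0.85 f'_c b_w) = (2007600 − 850106)/(0.85 × 25.4 × 365) = 146.88 mm.
M_n = C_f(d − h_f/2) + (T − C_f)(d − a_w/2) = 850106 × (575 − 52.5) + 1157494 × (575 − 73.44) = 444.18 + 580.55 = 1024.73 × 10⁶ N·mm.
M_n = 1024.73 kN·m.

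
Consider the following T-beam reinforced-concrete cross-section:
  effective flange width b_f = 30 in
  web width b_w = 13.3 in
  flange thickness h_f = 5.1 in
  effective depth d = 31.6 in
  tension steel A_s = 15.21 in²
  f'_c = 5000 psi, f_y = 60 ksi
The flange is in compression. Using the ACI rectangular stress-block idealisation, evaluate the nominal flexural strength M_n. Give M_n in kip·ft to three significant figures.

Tension: T = A_s f_y = 15.21 × 60 = 912.6 kips.
Try a within the flange: a = T/(0.85 f'_c b_f) = 912.6/(0.85 × 5 × 30) = 7.158 in.
a = 7.158 > h_f = 5.1 in: the block extends into the web. Split into flange-overhang and web parts.
C_f = 0.85 f'_c (b_f − b_w) h_f = 0.85 × 5 × (30 − 13.3) × 5.1 = 362.0 kips.
Remaining web compression depth: a_w = (T − C_f)/(0.85 f'_c b_w) = (912.6 − 362.0)/(0.85 × 5 × 13.3) = 9.741 in.
M_n = C_f(d − h_f/2) + (T − C_f)(d − a_w/2) = 362.0 × (31.6 − 2.55) + 550.6 × (31.6 − 4.8705) = 10516.1 + 14717.3 = 25233.4 kip·in.
M_n = 25233.4/12 = 2102.78 kip·ft.

M_n ≈ 2100 kip·ft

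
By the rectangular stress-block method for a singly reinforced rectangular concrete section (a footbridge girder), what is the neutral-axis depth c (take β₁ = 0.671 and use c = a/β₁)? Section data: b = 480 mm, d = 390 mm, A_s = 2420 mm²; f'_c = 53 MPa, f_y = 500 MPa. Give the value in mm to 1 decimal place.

T = A_s f_y = 2420 × 500 = 1210000 N = 1210 kN.
Setting C = 0.85 f'_c a b equal to T: a = 1210000/(0.85 × 53 × 480) = 55.956 mm.
With β₁ = 0.671, c = a/β₁ = 55.956/0.671 = 83.4 mm.

c ≈ 83.4 mm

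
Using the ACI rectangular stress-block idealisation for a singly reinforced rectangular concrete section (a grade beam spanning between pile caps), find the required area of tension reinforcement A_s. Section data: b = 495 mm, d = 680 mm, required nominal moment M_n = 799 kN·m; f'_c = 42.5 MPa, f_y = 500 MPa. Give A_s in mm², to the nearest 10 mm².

A_s ≈ 2480 mm²

With M_n = 0.85 f'_c a b (d − a/2), solve the quadratic for a:
a = d − √(d² − 2M_n/(0.85 f'_c b)) = 680 − √(680² − 2 × 799×10⁶/(0.85 × 42.5 × 495)) = 69.23 mm.
A_s = 0.85 f'_c a b / f_y = 0.85 × 42.5 × 69.23 × 495 / 500 = 2475.9 mm².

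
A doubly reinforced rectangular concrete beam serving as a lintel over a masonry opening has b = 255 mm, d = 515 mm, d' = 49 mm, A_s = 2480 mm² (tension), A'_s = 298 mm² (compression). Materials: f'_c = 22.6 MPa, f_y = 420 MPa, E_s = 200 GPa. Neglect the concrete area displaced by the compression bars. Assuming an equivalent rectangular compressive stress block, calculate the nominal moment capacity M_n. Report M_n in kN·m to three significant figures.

M_n ≈ 445 kN·m

Assume both tension and compression steel yield.
Net tension couple steel: A_s − A'_s = 2182 mm².
a = (A_s − A'_s) f_y / (0.85 f'_c b) = 916440/(0.85 × 22.6 × 255) = 187.08 mm.
c = a/β₁ = 187.08/0.85 = 220.09 mm; ε'_s = 0.003(c − d')/c = 0.0023 ≥ f_y/E_s = 0.0021, so compression steel does yield.
M_n = (A_s − A'_s) f_y (d − a/2) + A'_s f_y (d − d') = [916440 × (515 − 93.54) + 125160 × (515 − 49)] × 10⁻⁶ = 386.24 + 58.32 = 444.56 kN·m.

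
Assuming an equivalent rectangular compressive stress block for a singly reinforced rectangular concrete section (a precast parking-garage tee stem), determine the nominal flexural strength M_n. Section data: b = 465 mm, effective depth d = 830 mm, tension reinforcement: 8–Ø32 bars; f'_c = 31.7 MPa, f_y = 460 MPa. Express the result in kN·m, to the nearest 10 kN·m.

A_s = 8 × 804 = 6432 mm².
T = A_s f_y = 6432 × 460 = 2958720 N = 2958.72 kN.
From C = T: a = T/(0.85 f'_c b) = 2958720/(0.85 × 31.7 × 465) = 236.14 mm.
M_n = T(d − a/2) = 2958.72 kN × (830 − 118.07) mm = 2106.40 kN·m.

M_n ≈ 2110 kN·m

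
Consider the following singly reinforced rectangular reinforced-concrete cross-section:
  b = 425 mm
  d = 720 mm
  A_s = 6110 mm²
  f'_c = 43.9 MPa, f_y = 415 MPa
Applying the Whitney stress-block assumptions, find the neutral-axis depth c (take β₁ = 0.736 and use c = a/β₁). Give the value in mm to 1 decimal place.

c ≈ 217.2 mm

T = A_s f_y = 6110 × 415 = 2535650 N = 2535.65 kN.
Setting C = 0.85 f'_c a b equal to T: a = 2535650/(0.85 × 43.9 × 425) = 159.888 mm.
With β₁ = 0.736, c = a/β₁ = 159.888/0.736 = 217.2 mm.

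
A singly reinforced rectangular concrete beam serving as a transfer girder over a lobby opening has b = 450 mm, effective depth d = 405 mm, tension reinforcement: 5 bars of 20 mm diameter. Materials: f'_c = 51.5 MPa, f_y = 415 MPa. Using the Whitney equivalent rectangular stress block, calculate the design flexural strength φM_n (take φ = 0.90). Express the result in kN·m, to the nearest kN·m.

A_s = 5 × 314 = 1570 mm².
T = A_s f_y = 1570 × 415 = 651550 N = 651.55 kN.
From C = T: a = T/(0.85 f'_c b) = 651550/(0.85 × 51.5 × 450) = 33.08 mm.
M_n = T(d − a/2) = 651.55 kN × (405 − 16.54) mm = 253.10 kN·m.
φM_n = 0.90 × 253.10 = 227.79 kN·m.

φM_n ≈ 228 kN·m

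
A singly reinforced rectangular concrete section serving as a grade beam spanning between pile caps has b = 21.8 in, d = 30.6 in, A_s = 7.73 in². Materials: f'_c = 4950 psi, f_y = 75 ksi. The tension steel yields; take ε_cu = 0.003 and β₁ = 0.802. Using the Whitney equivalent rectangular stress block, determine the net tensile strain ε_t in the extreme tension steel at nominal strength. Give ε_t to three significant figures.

ε_t ≈ 0.00865

a = A_s f_y/(0.85 f'_c b) = 6.321 in.
β₁ = 0.802, so c = a/β₁ = 6.321/0.802 = 7.882 in.
From the linear strain diagram with ε_cu = 0.003: ε_t = 0.003 (d − c)/c = 0.003 × (30.6 − 7.882)/7.882 = 0.00865.
Since ε_t ≥ 0.005, the section is tension-controlled.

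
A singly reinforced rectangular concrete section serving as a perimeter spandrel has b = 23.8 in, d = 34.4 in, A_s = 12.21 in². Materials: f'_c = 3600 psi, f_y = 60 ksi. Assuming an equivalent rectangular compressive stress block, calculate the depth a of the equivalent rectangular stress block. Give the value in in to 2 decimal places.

a ≈ 10.06 in

T = A_s f_y = 12.21 × 60 = 732.6 kips.
a = T/(0.85 f'_c b) = 732.6/(0.85 × 3.6 × 23.8) = 10.06 in.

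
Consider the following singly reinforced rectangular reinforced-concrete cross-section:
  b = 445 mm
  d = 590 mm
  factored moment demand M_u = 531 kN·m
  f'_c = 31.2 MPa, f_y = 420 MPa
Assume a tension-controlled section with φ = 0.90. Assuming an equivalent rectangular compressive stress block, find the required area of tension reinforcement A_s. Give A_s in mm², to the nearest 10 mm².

M_n = M_u/φ = 531/0.90 = 590 kN·m.
With M_n = 0.85 f'_c a b (d − a/2), solve the quadratic for a:
a = d − √(d² − 2M_n/(0.85 f'_c b)) = 590 − √(590² − 2 × 590×10⁶/(0.85 × 31.2 × 445)) = 91.89 mm.
A_s = 0.85 f'_c a b / f_y = 0.85 × 31.2 × 91.89 × 445 / 420 = 2582.0 mm².

A_s ≈ 2580 mm²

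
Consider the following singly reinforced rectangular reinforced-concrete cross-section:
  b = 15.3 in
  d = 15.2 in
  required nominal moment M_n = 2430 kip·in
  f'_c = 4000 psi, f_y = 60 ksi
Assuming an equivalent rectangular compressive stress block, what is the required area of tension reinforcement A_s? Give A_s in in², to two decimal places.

From M_n = 0.85 f'_c a b (d − a/2):
a = d − √(d² − 2M_n/(0.85 f'_c b)) = 15.2 − √(15.2² − 2 × 2430/(0.85 × 4 × 15.3)) = 3.469 in.
A_s = 0.85 f'_c a b / f_y = 0.85 × 4 × 3.469 × 15.3 / 60 = 3.008 in².

A_s ≈ 3.01 in²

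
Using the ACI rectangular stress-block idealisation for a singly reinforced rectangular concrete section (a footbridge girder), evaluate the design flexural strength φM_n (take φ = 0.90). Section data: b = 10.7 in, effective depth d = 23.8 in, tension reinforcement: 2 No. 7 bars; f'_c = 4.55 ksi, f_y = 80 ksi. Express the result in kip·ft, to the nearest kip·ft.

A_s = 2 × 0.6 = 1.2 in².
T = A_s f_y = 1.2 × 80 = 96 kips.
a = T/(0.85 f'_c b) = 96/(0.85 × 4.55 × 10.7) = 2.320 in.
M_n = T(d − a/2) = 96 × (23.8 − 1.16) = 2173.4 kip·in = 2173.4/12 = 181.12 kip·ft.
φM_n = 0.90 × 181.12 = 163.01 kip·ft.

φM_n ≈ 163 kip·ft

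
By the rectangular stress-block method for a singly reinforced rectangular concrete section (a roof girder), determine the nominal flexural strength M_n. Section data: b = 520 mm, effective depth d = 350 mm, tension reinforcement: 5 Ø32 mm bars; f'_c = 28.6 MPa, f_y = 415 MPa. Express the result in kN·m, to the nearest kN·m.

M_n ≈ 474 kN·m

A_s = 5 × 804 = 4020 mm².
T = A_s f_y = 4020 × 415 = 1668300 N = 1668.3 kN.
From C = T: a = T/(0.85 f'_c b) = 1668300/(0.85 × 28.6 × 520) = 131.97 mm.
M_n = T(d − a/2) = 1668.3 kN × (350 − 65.985) mm = 473.82 kN·m.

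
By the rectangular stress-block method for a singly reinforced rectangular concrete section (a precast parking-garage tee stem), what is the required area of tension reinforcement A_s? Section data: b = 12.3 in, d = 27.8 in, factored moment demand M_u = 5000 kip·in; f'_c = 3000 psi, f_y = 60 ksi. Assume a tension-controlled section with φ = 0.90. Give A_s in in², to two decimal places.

M_n = M_u/φ = 5000/0.90 = 5555.56 kip·in.
From M_n = 0.85 f'_c a b (d − a/2):
a = d − √(d² − 2M_n/(0.85 f'_c b)) = 27.8 − √(27.8² − 2 × 5555.56/(0.85 × 3 × 12.3)) = 7.341 in.
A_s = 0.85 f'_c a b / f_y = 0.85 × 3 × 7.341 × 12.3 / 60 = 3.838 in².

A_s ≈ 3.84 in²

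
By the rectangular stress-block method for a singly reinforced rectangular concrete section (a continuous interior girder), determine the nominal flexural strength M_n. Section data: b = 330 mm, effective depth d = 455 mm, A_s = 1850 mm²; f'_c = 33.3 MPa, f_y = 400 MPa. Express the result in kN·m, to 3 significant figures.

M_n ≈ 307 kN·m

T = A_s f_y = 1850 × 400 = 740000 N = 740 kN.
From C = T: a = T/(0.85 f'_c b) = 740000/(0.85 × 33.3 × 330) = 79.22 mm.
M_n = T(d − a/2) = 740 kN × (455 − 39.61) mm = 307.39 kN·m.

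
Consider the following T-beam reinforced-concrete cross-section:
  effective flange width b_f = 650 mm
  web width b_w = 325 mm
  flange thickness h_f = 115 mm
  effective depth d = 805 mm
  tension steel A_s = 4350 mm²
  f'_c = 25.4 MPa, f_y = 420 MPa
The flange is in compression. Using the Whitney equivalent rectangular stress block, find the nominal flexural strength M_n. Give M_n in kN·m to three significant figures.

Tension: T = A_s f_y = 4350 × 420 = 1827000 N.
Try a within the flange: a = T/(0.85 f'_c b_f) = 1827000/(0.85 × 25.4 × 650) = 130.19 mm.
a = 130.19 > h_f = 115 mm: the block extends into the web. Split into flange-overhang and web parts.
C_f = 0.85 f'_c (b_f − b_w) h_f = 0.85 × 25.4 × (650 − 325) × 115 = 806926 N.
Remaining web compression depth: a_w = (T − C_f)/(0.85 f'_c b_w) = (1827000 − 806926)/(0.85 × 25.4 × 325) = 145.38 mm.
M_n = C_f(d − h_f/2) + (T − C_f)(d − a_w/2) = 806926 × (805 − 57.5) + 1020074 × (805 − 72.69) = 603.18 + 747.01 = 1350.19 × 10⁶ N·mm.
M_n = 1350.19 kN·m.

M_n ≈ 1350 kN·m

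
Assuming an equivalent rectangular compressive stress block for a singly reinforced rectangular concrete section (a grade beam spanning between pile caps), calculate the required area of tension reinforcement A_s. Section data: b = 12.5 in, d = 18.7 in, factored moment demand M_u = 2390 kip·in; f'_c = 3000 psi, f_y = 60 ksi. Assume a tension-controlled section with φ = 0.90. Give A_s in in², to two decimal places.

A_s ≈ 2.75 in²

M_n = M_u/φ = 2390/0.90 = 2655.56 kip·in.
From M_n = 0.85 f'_c a b (d − a/2):
a = d − √(d² − 2M_n/(0.85 f'_c b)) = 18.7 − √(18.7² − 2 × 2655.56/(0.85 × 3 × 12.5)) = 5.170 in.
A_s = 0.85 f'_c a b / f_y = 0.85 × 3 × 5.170 × 12.5 / 60 = 2.747 in².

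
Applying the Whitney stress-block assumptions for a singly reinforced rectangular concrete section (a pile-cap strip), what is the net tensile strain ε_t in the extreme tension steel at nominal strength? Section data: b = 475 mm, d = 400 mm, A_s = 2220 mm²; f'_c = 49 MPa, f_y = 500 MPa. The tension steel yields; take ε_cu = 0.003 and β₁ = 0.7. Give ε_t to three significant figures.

ε_t ≈ 0.0120

a = A_s f_y/(0.85 f'_c b) = 56.11 mm.
β₁ = 0.7, so c = a/β₁ = 56.11/0.7 = 80.16 mm.
From the linear strain diagram with ε_cu = 0.003: ε_t = 0.003 (d − c)/c = 0.003 × (400 − 80.16)/80.16 = 0.0120.
Since ε_t ≥ 0.005, the section is tension-controlled.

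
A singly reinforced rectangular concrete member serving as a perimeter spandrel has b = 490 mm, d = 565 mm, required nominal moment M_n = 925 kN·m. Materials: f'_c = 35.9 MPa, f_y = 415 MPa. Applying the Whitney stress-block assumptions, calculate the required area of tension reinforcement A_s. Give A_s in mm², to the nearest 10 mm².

A_s ≈ 4430 mm²

With M_n = 0.85 f'_c a b (d − a/2), solve the quadratic for a:
a = d − √(d² − 2M_n/(0.85 f'_c b)) = 565 − √(565² − 2 × 925×10⁶/(0.85 × 35.9 × 490)) = 122.85 mm.
A_s = 0.85 f'_c a b / f_y = 0.85 × 35.9 × 122.85 × 490 / 415 = 4426.3 mm².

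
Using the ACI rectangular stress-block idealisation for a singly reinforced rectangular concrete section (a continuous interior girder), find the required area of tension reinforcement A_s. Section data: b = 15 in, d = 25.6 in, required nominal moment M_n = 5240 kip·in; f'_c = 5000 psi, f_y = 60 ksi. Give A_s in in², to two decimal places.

From M_n = 0.85 f'_c a b (d − a/2):
a = d − √(d² − 2M_n/(0.85 f'_c b)) = 25.6 − √(25.6² − 2 × 5240/(0.85 × 5 × 15)) = 3.442 in.
A_s = 0.85 f'_c a b / f_y = 0.85 × 5 × 3.442 × 15 / 60 = 3.657 in².

A_s ≈ 3.66 in²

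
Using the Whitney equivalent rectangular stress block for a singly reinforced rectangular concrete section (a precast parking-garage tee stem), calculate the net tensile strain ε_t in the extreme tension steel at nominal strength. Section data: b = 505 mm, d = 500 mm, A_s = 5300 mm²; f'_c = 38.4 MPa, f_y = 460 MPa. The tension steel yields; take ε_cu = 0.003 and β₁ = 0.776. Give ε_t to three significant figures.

ε_t ≈ 0.00487

a = A_s f_y/(0.85 f'_c b) = 147.91 mm.
β₁ = 0.776, so c = a/β₁ = 147.91/0.776 = 190.61 mm.
From the linear strain diagram with ε_cu = 0.003: ε_t = 0.003 (d − c)/c = 0.003 × (500 − 190.61)/190.61 = 0.00487.
ε_t is between 0.004 and 0.005 — transition zone.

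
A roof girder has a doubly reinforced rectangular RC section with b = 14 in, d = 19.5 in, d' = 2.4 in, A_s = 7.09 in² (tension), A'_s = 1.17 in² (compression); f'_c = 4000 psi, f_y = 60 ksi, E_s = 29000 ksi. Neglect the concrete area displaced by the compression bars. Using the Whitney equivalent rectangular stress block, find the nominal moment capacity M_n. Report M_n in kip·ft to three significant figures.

M_n ≈ 567 kip·ft

Assume both steels yield.
a = (A_s − A'_s) f_y/(0.85 f'_c b) = (7.09 − 1.17) × 60/(0.85 × 4 × 14) = 7.462 in.
c = a/β₁ = 7.462/0.85 = 8.779 in; ε'_s = 0.003(c − d')/c = 0.0022 ≥ ε_y = 0.0021, so the compression steel yields.
M_n = (A_s − A'_s) f_y (d − a/2) + A'_s f_y (d − d') = 355.2 × (19.5 − 3.731) + 70.2 × (19.5 − 2.4) = 5601.1 + 1200.4 = 6801.5 kip·in = 6801.5/12 = 566.79 kip·ft.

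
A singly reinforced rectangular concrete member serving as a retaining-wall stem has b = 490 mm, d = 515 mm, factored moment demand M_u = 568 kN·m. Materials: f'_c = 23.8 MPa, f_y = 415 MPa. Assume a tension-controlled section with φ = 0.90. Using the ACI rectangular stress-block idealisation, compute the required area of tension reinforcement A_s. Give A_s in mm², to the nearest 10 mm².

M_n = M_u/φ = 568/0.90 = 631.111 kN·m.
With M_n = 0.85 f'_c a b (d − a/2), solve the quadratic for a:
a = d − √(d² − 2M_n/(0.85 f'_c b)) = 515 − √(515² − 2 × 631.111×10⁶/(0.85 × 23.8 × 490)) = 143.66 mm.
A_s = 0.85 f'_c a b / f_y = 0.85 × 23.8 × 143.66 × 490 / 415 = 3431.5 mm².

A_s ≈ 3430 mm²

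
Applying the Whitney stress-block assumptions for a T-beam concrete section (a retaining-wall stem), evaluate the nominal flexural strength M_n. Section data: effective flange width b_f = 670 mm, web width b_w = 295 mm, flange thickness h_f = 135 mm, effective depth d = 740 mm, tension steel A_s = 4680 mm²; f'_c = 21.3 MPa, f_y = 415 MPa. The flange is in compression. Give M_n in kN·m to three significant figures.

M_n ≈ 1280 kN·m

Tension: T = A_s f_y = 4680 × 415 = 1942200 N.
Try a within the flange: a = T/(0.85 f'_c b_f) = 1942200/(0.85 × 21.3 × 670) = 160.11 mm.
a = 160.11 > h_f = 135 mm: the block extends into the web. Split into flange-overhang and web parts.
C_f = 0.85 f'_c (b_f − b_w) h_f = 0.85 × 21.3 × (670 − 295) × 135 = 916566 N.
Remaining web compression depth: a_w = (T − C_f)/(0.85 f'_c b_w) = (1942200 − 916566)/(0.85 × 21.3 × 295) = 192.03 mm.
M_n = C_f(d − h_f/2) + (T − C_f)(d − a_w/2) = 916566 × (740 − 67.5) + 1025634 × (740 − 96.015) = 616.39 + 660.49 = 1276.88 × 10⁶ N·mm.
M_n = 1276.88 kN·m.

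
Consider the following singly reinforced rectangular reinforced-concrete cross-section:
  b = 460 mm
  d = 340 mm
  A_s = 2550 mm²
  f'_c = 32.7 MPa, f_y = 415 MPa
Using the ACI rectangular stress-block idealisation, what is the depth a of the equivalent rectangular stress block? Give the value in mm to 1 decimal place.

a ≈ 82.8 mm

T = A_s f_y = 2550 × 415 = 1058250 N = 1058.25 kN.
Setting C = 0.85 f'_c a b equal to T: a = 1058250/(0.85 × 32.7 × 460) = 82.8 mm.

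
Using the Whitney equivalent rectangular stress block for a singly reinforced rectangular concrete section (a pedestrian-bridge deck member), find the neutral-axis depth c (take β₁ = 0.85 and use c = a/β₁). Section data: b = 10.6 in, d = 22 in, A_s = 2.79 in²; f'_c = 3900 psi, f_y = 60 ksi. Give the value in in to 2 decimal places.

c ≈ 5.60 in

T = A_s f_y = 2.79 × 60 = 167.4 kips.
a = T/(0.85 f'_c b) = 167.4/(0.85 × 3.9 × 10.6) = 4.7639 in.
With β₁ = 0.85, c = a/β₁ = 4.7639/0.85 = 5.60 in.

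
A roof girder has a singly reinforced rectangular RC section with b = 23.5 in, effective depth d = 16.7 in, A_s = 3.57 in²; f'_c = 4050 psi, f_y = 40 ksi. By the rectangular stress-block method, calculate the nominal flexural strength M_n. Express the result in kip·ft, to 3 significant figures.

T = A_s f_y = 3.57 × 40 = 142.8 kips.
a = T/(0.85 f'_c b) = 142.8/(0.85 × 4.05 × 23.5) = 1.765 in.
M_n = T(d − a/2) = 142.8 × (16.7 − 0.8825) = 2258.7 kip·in = 2258.7/12 = 188.23 kip·ft.

M_n ≈ 188 kip·ft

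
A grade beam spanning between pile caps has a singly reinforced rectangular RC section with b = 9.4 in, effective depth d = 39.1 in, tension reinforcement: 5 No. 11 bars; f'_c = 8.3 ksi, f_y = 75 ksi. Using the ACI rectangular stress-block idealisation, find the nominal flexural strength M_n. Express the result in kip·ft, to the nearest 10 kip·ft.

M_n ≈ 1690 kip·ft

A_s = 5 × 1.56 = 7.8 in².
T = A_s f_y = 7.8 × 75 = 585 kips.
a = T/(0.85 f'_c b) = 585/(0.85 × 8.3 × 9.4) = 8.821 in.
M_n = T(d − a/2) = 585 × (39.1 − 4.4105) = 20293.4 kip·in = 20293.4/12 = 1691.12 kip·ft.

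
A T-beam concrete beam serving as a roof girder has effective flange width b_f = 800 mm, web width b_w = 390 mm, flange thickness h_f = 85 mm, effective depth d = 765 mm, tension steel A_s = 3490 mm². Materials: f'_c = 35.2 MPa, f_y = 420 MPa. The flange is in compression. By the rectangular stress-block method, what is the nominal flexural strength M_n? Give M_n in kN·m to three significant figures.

Tension: T = A_s f_y = 3490 × 420 = 1465800 N.
Try a within the flange: a = T/(0.85 f'_c b_f) = 1465800/(0.85 × 35.2 × 800) = 61.24 mm.
Since a = 61.24 ≤ h_f = 85 mm, the stress block lies entirely in the flange; analyse as a rectangular beam of width b_f.
M_n = T(d − a/2) = 1465800 × (765 − 30.62) = 1076.45 × 10⁶ N·mm.
M_n = 1076.45 kN·m.

M_n ≈ 1080 kN·m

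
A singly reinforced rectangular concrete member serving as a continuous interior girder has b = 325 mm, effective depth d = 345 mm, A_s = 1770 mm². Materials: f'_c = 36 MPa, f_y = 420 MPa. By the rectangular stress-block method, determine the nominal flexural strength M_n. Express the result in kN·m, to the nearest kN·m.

T = A_s f_y = 1770 × 420 = 743400 N = 743.4 kN.
From C = T: a = T/(0.85 f'_c b) = 743400/(0.85 × 36 × 325) = 74.75 mm.
M_n = T(d − a/2) = 743.4 kN × (345 − 37.375) mm = 228.69 kN·m.

M_n ≈ 229 kN·m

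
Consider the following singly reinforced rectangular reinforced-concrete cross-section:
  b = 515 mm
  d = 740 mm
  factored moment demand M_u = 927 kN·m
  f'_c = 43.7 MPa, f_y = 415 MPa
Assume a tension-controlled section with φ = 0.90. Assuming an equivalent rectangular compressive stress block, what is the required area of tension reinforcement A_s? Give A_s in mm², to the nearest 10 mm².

M_n = M_u/φ = 927/0.90 = 1030 kN·m.
With M_n = 0.85 f'_c a b (d − a/2), solve the quadratic for a:
a = d − √(d² − 2M_n/(0.85 f'_c b)) = 740 − √(740² − 2 × 1030×10⁶/(0.85 × 43.7 × 515)) = 76.74 mm.
A_s = 0.85 f'_c a b / f_y = 0.85 × 43.7 × 76.74 × 515 / 415 = 3537.4 mm².

A_s ≈ 3540 mm²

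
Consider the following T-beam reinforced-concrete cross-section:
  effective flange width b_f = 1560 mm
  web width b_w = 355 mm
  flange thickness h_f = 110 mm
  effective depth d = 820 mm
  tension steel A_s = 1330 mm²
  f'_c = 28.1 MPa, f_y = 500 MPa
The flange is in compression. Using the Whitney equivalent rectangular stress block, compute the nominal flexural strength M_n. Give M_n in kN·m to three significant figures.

Tension: T = A_s f_y = 1330 × 500 = 665000 N.
Try a within the flange: a = T/(0.85 f'_c b_f) = 665000/(0.85 × 28.1 × 1560) = 17.85 mm.
Since a = 17.85 ≤ h_f = 110 mm, the stress block lies entirely in the flange; analyse as a rectangular beam of width b_f.
M_n = T(d − a/2) = 665000 × (820 − 8.925) = 539.36 × 10⁶ N·mm.
M_n = 539.36 kN·m.

M_n ≈ 539 kN·m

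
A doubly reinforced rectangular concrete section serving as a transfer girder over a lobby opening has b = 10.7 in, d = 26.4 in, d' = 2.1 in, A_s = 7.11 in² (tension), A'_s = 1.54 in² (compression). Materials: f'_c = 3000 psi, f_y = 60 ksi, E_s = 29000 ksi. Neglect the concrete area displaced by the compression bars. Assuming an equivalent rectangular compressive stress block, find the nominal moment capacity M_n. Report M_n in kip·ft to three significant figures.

M_n ≈ 752 kip·ft

Assume both steels yield.
a = (A_s − A'_s) f_y/(0.85 f'_c b) = (7.11 − 1.54) × 60/(0.85 × 3 × 10.7) = 12.248 in.
c = a/β₁ = 12.248/0.85 = 14.409 in; ε'_s = 0.003(c − d')/c = 0.0026 ≥ ε_y = 0.0021, so the compression steel yields.
M_n = (A_s − A'_s) f_y (d − a/2) + A'_s f_y (d − d') = 334.2 × (26.4 − 6.124) + 92.4 × (26.4 − 2.1) = 6776.2 + 2245.3 = 9021.5 kip·in = 9021.5/12 = 751.79 kip·ft.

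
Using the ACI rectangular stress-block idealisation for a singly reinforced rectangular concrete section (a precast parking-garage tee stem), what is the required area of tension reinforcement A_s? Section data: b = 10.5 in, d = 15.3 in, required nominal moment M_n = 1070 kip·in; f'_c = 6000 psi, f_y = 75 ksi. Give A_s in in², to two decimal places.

A_s ≈ 0.98 in²

From M_n = 0.85 f'_c a b (d − a/2):
a = d − √(d² − 2M_n/(0.85 f'_c b)) = 15.3 − √(15.3² − 2 × 1070/(0.85 × 6 × 10.5)) = 1.367 in.
A_s = 0.85 f'_c a b / f_y = 0.85 × 6 × 1.367 × 10.5 / 75 = 0.976 in².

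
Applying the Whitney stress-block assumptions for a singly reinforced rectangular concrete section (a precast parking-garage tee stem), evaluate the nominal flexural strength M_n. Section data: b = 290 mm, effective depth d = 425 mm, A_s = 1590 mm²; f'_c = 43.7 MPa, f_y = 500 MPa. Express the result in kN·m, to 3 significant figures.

M_n ≈ 309 kN·m

T = A_s f_y = 1590 × 500 = 795000 N = 795 kN.
From C = T: a = T/(0.85 f'_c b) = 795000/(0.85 × 43.7 × 290) = 73.80 mm.
M_n = T(d − a/2) = 795 kN × (425 − 36.9) mm = 308.54 kN·m.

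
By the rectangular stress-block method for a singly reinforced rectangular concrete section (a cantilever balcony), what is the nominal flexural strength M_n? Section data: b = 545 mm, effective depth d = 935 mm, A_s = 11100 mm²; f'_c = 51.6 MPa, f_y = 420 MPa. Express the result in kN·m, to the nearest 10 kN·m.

T = A_s f_y = 11100 × 420 = 4662000 N = 4662 kN.
From C = T: a = T/(0.85 f'_c b) = 4662000/(0.85 × 51.6 × 545) = 195.03 mm.
M_n = T(d − a/2) = 4662 kN × (935 − 97.515) mm = 3904.36 kN·m.

M_n ≈ 3900 kN·m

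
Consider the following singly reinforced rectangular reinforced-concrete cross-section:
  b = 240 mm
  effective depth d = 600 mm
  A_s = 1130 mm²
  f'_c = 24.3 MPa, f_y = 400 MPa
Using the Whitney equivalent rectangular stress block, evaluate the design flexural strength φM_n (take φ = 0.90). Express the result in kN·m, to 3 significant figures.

φM_n ≈ 226 kN·m

T = A_s f_y = 1130 × 400 = 452000 N = 452 kN.
From C = T: a = T/(0.85 f'_c b) = 452000/(0.85 × 24.3 × 240) = 91.18 mm.
M_n = T(d − a/2) = 452 kN × (600 − 45.59) mm = 250.59 kN·m.
φM_n = 0.90 × 250.59 = 225.53 kN·m.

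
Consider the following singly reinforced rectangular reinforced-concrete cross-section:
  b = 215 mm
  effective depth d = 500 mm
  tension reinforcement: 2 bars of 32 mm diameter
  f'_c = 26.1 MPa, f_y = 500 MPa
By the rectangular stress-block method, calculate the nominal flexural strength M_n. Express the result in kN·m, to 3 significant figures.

A_s = 2 × 804 = 1608 mm².
T = A_s f_y = 1608 × 500 = 804000 N = 804 kN.
From C = T: a = T/(0.85 f'_c b) = 804000/(0.85 × 26.1 × 215) = 168.56 mm.
M_n = T(d − a/2) = 804 kN × (500 − 84.28) mm = 334.24 kN·m.

M_n ≈ 334 kN·m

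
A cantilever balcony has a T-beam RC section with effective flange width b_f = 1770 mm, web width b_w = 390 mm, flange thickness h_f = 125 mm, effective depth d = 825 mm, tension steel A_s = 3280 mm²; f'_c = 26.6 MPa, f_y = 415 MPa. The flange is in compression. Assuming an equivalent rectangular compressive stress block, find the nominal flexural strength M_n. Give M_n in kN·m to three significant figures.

M_n ≈ 1100 kN·m

Tension: T = A_s f_y = 3280 × 415 = 1361200 N.
Try a within the flange: a = T/(0.85 f'_c b_f) = 1361200/(0.85 × 26.6 × 1770) = 34.01 mm.
Since a = 34.01 ≤ h_f = 125 mm, the stress block lies entirely in the flange; analyse as a rectangular beam of width b_f.
M_n = T(d − a/2) = 1361200 × (825 − 17.005) = 1099.84 × 10⁶ N·mm.
M_n = 1099.84 kN·m.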